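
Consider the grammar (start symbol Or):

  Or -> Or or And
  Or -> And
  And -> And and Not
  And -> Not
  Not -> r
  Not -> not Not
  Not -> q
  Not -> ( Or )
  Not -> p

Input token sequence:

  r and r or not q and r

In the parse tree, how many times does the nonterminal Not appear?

[Or [Or [And [And [Not r]] and [Not r]]] or [And [And [Not not [Not q]]] and [Not r]]]

5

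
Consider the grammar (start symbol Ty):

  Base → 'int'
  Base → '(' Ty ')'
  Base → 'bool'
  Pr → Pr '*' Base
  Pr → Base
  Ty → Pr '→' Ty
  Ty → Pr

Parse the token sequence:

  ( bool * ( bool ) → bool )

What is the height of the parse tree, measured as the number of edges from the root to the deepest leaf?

9

[Ty [Pr [Base ( [Ty [Pr [Pr [Base bool]] * [Base ( [Ty [Pr [Base bool]]] )]] → [Ty [Pr [Base bool]]]] )]]]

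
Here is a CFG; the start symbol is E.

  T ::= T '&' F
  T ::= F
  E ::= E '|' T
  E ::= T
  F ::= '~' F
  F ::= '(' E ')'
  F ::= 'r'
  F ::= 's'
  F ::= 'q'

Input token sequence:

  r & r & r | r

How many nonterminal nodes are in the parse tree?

[E [E [T [T [T [F r]] & [F r]] & [F r]]] | [T [F r]]]

10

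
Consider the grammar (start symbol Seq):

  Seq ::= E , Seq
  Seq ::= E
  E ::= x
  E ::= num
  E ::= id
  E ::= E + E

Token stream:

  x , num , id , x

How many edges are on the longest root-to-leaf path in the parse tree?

[Seq [E x] , [Seq [E num] , [Seq [E id] , [Seq [E x]]]]]

5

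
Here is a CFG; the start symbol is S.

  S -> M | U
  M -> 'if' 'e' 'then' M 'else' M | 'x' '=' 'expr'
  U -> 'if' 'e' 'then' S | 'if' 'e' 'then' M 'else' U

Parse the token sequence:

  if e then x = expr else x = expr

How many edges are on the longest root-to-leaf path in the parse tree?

3

[S [M if e then [M x = expr] else [M x = expr]]]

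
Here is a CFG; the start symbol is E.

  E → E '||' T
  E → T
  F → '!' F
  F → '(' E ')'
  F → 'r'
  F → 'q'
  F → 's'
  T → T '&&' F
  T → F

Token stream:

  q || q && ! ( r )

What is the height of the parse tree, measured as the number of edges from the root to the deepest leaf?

[E [E [T [F q]]] || [T [T [F q]] && [F ! [F ( [E [T [F r]]] )]]]]

7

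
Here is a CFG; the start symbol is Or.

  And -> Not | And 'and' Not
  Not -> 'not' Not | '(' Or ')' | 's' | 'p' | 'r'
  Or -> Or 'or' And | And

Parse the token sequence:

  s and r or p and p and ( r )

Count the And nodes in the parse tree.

6

[Or [Or [And [And [Not s]] and [Not r]]] or [And [And [And [Not p]] and [Not p]] and [Not ( [Or [And [Not r]]] )]]]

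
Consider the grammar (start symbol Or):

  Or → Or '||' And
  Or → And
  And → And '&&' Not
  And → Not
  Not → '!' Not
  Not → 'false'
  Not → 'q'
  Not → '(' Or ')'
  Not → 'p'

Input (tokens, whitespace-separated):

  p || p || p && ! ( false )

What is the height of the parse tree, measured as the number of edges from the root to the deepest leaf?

[Or [Or [Or [And [Not p]]] || [And [Not p]]] || [And [And [Not p]] && [Not ! [Not ( [Or [And [Not false]]] )]]]]

7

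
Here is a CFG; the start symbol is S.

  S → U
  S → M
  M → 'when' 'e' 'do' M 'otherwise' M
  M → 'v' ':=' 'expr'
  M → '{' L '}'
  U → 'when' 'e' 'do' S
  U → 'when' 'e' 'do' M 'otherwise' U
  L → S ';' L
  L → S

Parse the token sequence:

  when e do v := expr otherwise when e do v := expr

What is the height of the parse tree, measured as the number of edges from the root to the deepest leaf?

5

[S [U when e do [M v := expr] otherwise [U when e do [S [M v := expr]]]]]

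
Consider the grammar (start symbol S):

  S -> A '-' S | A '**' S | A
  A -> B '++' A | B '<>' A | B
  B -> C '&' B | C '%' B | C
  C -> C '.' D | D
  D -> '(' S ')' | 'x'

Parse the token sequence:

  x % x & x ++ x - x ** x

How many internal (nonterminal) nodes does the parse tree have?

[S [A [B [C [D x]] % [B [C [D x]] & [B [C [D x]]]]] ++ [A [B [C [D x]]]]] - [S [A [B [C [D x]]]] ** [S [A [B [C [D x]]]]]]]

25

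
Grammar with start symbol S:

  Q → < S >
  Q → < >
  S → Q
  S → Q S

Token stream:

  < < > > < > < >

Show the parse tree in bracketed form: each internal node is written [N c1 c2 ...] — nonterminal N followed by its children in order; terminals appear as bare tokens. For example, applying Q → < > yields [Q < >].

S
Q S
< S > S
< Q > S
< < > > S
< < > > Q S
< < > > < > S
< < > > < > Q
< < > > < > < >

[S [Q < [S [Q < >]] >] [S [Q < >] [S [Q < >]]]]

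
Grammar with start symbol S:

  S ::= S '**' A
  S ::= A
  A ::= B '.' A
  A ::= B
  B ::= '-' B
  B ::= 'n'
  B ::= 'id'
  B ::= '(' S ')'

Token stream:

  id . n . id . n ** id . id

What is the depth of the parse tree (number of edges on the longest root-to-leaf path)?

7

[S [S [A [B id] . [A [B n] . [A [B id] . [A [B n]]]]]] ** [A [B id] . [A [B id]]]]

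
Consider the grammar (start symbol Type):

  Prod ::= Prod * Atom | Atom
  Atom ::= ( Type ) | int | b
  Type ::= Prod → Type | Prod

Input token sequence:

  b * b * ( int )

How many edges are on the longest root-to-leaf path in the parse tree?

6

[Type [Prod [Prod [Prod [Atom b]] * [Atom b]] * [Atom ( [Type [Prod [Atom int]]] )]]]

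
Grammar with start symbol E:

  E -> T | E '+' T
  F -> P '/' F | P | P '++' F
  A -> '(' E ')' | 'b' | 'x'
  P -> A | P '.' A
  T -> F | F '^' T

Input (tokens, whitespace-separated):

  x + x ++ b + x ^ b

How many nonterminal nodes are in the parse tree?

[E [E [E [T [F [P [A x]]]]] + [T [F [P [A x]] ++ [F [P [A b]]]]]] + [T [F [P [A x]]] ^ [T [F [P [A b]]]]]]

22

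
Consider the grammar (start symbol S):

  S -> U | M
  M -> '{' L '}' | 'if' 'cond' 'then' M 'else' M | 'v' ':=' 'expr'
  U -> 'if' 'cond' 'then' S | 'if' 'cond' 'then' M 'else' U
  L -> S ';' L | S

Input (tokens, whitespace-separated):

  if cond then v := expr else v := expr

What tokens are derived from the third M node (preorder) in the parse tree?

v := expr

[S [M if cond then [M v := expr] else [M v := expr]]]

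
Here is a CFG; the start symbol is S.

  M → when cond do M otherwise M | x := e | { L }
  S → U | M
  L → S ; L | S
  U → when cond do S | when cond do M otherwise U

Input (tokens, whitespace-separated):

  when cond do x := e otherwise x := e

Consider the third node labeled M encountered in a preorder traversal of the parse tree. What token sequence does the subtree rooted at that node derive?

x := e

[S [M when cond do [M x := e] otherwise [M x := e]]]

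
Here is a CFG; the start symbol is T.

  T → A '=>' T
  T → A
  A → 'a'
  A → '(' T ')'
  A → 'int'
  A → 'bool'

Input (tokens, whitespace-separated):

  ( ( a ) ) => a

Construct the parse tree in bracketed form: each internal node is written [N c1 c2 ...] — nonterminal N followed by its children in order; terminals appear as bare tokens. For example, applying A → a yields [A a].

T
A => T
( T ) => T
( A ) => T
( ( T ) ) => T
( ( A ) ) => T
( ( a ) ) => T
( ( a ) ) => A
( ( a ) ) => a

[T [A ( [T [A ( [T [A a]] )]] )] => [T [A a]]]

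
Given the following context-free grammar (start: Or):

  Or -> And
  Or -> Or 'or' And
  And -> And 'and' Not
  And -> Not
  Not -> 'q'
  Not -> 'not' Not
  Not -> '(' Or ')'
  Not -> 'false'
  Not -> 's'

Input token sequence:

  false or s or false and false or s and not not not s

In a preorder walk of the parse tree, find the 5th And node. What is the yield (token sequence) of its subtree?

s and not not not s

[Or [Or [Or [Or [And [Not false]]] or [And [Not s]]] or [And [And [Not false]] and [Not false]]] or [And [And [Not s]] and [Not not [Not not [Not not [Not s]]]]]]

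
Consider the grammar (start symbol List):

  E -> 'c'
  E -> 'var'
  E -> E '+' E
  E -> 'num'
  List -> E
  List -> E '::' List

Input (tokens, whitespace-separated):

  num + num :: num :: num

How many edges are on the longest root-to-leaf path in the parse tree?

[List [E [E num] + [E num]] :: [List [E num] :: [List [E num]]]]

4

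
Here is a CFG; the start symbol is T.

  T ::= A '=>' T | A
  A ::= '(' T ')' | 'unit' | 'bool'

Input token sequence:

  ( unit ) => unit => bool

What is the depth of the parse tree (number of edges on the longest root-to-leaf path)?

4

[T [A ( [T [A unit]] )] => [T [A unit] => [T [A bool]]]]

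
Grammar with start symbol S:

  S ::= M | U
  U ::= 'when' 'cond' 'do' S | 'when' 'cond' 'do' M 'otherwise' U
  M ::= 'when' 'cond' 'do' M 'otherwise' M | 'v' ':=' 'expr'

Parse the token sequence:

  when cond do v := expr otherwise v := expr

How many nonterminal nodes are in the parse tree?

[S [M when cond do [M v := expr] otherwise [M v := expr]]]

4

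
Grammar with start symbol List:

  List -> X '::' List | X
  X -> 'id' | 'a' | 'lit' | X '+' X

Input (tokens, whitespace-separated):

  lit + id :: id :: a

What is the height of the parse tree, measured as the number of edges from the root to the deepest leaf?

4

[List [X [X lit] + [X id]] :: [List [X id] :: [List [X a]]]]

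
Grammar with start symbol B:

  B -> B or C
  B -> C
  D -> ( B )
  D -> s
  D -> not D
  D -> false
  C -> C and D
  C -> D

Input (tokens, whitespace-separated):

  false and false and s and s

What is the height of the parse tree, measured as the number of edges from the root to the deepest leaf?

6

[B [C [C [C [C [D false]] and [D false]] and [D s]] and [D s]]]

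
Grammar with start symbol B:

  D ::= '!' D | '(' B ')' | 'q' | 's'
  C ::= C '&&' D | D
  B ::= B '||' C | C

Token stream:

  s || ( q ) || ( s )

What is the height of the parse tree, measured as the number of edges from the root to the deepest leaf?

[B [B [B [C [D s]]] || [C [D ( [B [C [D q]]] )]]] || [C [D ( [B [C [D s]]] )]]]

7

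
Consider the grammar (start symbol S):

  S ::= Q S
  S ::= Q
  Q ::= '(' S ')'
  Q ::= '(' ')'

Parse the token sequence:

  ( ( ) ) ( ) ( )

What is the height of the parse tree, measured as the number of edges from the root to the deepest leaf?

[S [Q ( [S [Q ( )]] )] [S [Q ( )] [S [Q ( )]]]]

4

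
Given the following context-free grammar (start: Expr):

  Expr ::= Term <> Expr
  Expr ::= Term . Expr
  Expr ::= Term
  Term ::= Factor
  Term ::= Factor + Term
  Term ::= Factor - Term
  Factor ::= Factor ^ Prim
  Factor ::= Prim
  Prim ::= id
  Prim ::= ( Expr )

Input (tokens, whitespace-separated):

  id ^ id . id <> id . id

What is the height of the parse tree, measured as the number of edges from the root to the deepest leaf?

7

[Expr [Term [Factor [Factor [Prim id]] ^ [Prim id]]] . [Expr [Term [Factor [Prim id]]] <> [Expr [Term [Factor [Prim id]]] . [Expr [Term [Factor [Prim id]]]]]]]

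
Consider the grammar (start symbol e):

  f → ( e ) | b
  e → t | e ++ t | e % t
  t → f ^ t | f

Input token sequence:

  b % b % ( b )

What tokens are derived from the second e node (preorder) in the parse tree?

b % b

[e [e [e [t [f b]]] % [t [f b]]] % [t [f ( [e [t [f b]]] )]]]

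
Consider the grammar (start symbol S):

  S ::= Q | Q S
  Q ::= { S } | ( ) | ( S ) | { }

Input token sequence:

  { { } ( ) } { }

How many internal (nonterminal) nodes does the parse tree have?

8

[S [Q { [S [Q { }] [S [Q ( )]]] }] [S [Q { }]]]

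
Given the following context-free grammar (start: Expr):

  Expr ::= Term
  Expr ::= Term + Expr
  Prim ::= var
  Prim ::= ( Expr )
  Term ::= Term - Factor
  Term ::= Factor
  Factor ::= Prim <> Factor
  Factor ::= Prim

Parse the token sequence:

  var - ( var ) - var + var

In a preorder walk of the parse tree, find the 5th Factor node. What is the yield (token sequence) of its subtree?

var

[Expr [Term [Term [Term [Factor [Prim var]]] - [Factor [Prim ( [Expr [Term [Factor [Prim var]]]] )]]] - [Factor [Prim var]]] + [Expr [Term [Factor [Prim var]]]]]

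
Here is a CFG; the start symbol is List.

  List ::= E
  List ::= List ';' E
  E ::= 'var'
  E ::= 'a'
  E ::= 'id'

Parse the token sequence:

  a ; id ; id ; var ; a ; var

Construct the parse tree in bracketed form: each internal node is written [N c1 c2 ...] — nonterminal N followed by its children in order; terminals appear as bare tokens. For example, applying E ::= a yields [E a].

[List [List [List [List [List [List [E a]] ; [E id]] ; [E id]] ; [E var]] ; [E a]] ; [E var]]

List
List ; E
List ; E ; E
List ; E ; E ; E
List ; E ; E ; E ; E
List ; E ; E ; E ; E ; E
E ; E ; E ; E ; E ; E
a ; E ; E ; E ; E ; E
a ; id ; E ; E ; E ; E
a ; id ; id ; E ; E ; E
a ; id ; id ; var ; E ; E
a ; id ; id ; var ; a ; E
a ; id ; id ; var ; a ; var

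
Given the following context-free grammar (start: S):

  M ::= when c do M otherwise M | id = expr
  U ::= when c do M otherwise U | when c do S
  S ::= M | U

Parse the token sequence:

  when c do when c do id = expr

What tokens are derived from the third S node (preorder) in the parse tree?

id = expr

[S [U when c do [S [U when c do [S [M id = expr]]]]]]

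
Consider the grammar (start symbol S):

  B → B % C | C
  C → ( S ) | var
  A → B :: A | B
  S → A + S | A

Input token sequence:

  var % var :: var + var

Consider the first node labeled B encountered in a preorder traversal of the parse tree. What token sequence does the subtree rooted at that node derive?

var % var

[S [A [B [B [C var]] % [C var]] :: [A [B [C var]]]] + [S [A [B [C var]]]]]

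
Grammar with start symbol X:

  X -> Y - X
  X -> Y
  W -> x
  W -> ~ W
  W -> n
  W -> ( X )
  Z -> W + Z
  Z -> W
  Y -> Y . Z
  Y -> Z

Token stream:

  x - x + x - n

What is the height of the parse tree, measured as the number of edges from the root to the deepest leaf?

6

[X [Y [Z [W x]]] - [X [Y [Z [W x] + [Z [W x]]]] - [X [Y [Z [W n]]]]]]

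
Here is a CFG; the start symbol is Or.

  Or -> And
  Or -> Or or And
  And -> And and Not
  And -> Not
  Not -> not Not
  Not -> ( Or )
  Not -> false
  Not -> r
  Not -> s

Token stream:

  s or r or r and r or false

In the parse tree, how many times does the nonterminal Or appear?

[Or [Or [Or [Or [And [Not s]]] or [And [Not r]]] or [And [And [Not r]] and [Not r]]] or [And [Not false]]]

4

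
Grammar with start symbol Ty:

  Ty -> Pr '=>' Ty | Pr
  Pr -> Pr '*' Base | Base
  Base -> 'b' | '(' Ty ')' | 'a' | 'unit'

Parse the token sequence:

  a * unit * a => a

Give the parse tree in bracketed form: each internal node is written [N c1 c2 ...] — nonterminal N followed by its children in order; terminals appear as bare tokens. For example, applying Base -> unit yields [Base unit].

Ty
Pr => Ty
Pr * Base => Ty
Pr * Base * Base => Ty
Base * Base * Base => Ty
a * Base * Base => Ty
a * unit * Base => Ty
a * unit * a => Ty
a * unit * a => Pr
a * unit * a => Base
a * unit * a => a

[Ty [Pr [Pr [Pr [Base a]] * [Base unit]] * [Base a]] => [Ty [Pr [Base a]]]]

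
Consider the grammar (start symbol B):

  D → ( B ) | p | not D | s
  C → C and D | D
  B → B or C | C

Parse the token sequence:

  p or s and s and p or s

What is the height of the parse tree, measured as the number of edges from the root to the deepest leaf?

6

[B [B [B [C [D p]]] or [C [C [C [D s]] and [D s]] and [D p]]] or [C [D s]]]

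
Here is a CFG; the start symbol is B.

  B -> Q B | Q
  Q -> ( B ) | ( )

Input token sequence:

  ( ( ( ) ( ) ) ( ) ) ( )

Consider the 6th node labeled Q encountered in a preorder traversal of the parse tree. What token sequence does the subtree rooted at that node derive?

[B [Q ( [B [Q ( [B [Q ( )] [B [Q ( )]]] )] [B [Q ( )]]] )] [B [Q ( )]]]

( )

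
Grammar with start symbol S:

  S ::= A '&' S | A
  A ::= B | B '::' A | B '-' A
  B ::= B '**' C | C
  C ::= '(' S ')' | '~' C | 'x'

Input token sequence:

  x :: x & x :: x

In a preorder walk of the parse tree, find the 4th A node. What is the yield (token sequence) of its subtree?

[S [A [B [C x]] :: [A [B [C x]]]] & [S [A [B [C x]] :: [A [B [C x]]]]]]

x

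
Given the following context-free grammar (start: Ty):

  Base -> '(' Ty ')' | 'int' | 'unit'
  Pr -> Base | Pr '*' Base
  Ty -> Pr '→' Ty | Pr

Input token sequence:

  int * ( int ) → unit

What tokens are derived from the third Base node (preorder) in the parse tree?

[Ty [Pr [Pr [Base int]] * [Base ( [Ty [Pr [Base int]]] )]] → [Ty [Pr [Base unit]]]]

int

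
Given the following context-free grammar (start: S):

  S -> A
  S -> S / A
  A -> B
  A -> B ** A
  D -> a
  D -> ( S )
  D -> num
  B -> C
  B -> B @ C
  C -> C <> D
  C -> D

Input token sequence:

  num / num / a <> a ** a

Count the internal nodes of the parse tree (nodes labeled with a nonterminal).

21

[S [S [S [A [B [C [D num]]]]] / [A [B [C [D num]]]]] / [A [B [C [C [D a]] <> [D a]]] ** [A [B [C [D a]]]]]]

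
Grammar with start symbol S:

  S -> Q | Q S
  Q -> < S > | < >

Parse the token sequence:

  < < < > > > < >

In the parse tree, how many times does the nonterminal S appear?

4

[S [Q < [S [Q < [S [Q < >]] >]] >] [S [Q < >]]]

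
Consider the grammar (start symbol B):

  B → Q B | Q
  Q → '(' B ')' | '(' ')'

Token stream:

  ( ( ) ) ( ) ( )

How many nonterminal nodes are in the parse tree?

[B [Q ( [B [Q ( )]] )] [B [Q ( )] [B [Q ( )]]]]

8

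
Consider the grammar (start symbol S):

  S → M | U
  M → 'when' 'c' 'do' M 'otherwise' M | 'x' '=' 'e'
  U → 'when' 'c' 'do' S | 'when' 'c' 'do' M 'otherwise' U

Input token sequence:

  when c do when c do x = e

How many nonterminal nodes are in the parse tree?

[S [U when c do [S [U when c do [S [M x = e]]]]]]

6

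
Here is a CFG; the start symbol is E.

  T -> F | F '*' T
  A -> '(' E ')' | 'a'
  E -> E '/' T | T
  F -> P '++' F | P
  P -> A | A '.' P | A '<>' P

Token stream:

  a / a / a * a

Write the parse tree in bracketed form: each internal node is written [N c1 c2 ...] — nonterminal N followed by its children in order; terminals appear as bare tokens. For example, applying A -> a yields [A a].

[E [E [E [T [F [P [A a]]]]] / [T [F [P [A a]]]]] / [T [F [P [A a]]] * [T [F [P [A a]]]]]]

E
E / T
E / T / T
T / T / T
F / T / T
P / T / T
A / T / T
a / T / T
a / F / T
a / P / T
a / A / T
a / a / T
a / a / F * T
a / a / P * T
a / a / A * T
a / a / a * T
a / a / a * F
a / a / a * P
a / a / a * A
a / a / a * a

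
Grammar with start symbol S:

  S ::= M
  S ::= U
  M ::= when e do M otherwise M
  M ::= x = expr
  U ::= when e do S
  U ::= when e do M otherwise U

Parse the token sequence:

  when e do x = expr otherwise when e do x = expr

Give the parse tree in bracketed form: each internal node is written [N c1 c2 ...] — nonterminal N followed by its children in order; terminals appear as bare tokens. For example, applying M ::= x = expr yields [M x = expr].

[S [U when e do [M x = expr] otherwise [U when e do [S [M x = expr]]]]]

S
U
when e do M otherwise U
when e do x = expr otherwise U
when e do x = expr otherwise when e do S
when e do x = expr otherwise when e do M
when e do x = expr otherwise when e do x = expr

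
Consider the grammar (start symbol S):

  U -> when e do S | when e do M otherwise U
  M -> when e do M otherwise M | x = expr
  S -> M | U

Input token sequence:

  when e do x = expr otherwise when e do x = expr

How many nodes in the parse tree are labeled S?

2

[S [U when e do [M x = expr] otherwise [U when e do [S [M x = expr]]]]]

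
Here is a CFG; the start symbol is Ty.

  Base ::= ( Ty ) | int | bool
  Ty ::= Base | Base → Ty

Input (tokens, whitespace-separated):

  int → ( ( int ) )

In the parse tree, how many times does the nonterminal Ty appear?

4

[Ty [Base int] → [Ty [Base ( [Ty [Base ( [Ty [Base int]] )]] )]]]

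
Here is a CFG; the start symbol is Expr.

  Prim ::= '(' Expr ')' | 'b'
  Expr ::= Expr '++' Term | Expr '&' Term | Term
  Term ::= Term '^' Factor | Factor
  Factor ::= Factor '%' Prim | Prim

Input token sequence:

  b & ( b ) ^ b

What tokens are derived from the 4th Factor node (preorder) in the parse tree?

b

[Expr [Expr [Term [Factor [Prim b]]]] & [Term [Term [Factor [Prim ( [Expr [Term [Factor [Prim b]]]] )]]] ^ [Factor [Prim b]]]]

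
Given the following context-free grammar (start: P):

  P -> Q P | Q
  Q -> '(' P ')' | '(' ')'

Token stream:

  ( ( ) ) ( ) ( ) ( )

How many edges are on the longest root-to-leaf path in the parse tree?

[P [Q ( [P [Q ( )]] )] [P [Q ( )] [P [Q ( )] [P [Q ( )]]]]]

5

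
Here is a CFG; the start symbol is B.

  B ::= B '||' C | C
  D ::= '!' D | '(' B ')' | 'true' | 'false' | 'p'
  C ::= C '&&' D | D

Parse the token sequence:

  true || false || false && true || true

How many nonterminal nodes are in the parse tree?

[B [B [B [B [C [D true]]] || [C [D false]]] || [C [C [D false]] && [D true]]] || [C [D true]]]

14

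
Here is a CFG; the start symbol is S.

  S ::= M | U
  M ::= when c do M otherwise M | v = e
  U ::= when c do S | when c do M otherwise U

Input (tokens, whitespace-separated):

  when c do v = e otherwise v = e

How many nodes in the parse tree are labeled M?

3

[S [M when c do [M v = e] otherwise [M v = e]]]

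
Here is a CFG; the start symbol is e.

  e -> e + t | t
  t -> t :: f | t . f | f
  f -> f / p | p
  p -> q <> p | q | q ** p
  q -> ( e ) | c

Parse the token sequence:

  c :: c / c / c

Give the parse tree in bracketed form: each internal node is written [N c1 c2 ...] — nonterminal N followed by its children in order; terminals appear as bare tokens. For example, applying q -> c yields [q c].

[e [t [t [f [p [q c]]]] :: [f [f [f [p [q c]]] / [p [q c]]] / [p [q c]]]]]

e
t
t :: f
f :: f
p :: f
q :: f
c :: f
c :: f / p
c :: f / p / p
c :: p / p / p
c :: q / p / p
c :: c / p / p
c :: c / q / p
c :: c / c / p
c :: c / c / q
c :: c / c / c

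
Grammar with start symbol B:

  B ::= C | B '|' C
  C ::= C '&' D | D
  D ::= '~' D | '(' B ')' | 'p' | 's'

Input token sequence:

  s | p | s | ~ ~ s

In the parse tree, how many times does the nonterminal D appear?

[B [B [B [B [C [D s]]] | [C [D p]]] | [C [D s]]] | [C [D ~ [D ~ [D s]]]]]

6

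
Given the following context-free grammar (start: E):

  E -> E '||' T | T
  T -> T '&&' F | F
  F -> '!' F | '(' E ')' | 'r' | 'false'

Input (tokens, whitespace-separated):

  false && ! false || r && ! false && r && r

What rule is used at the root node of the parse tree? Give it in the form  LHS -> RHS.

E -> E '||' T

[E [E [T [T [F false]] && [F ! [F false]]]] || [T [T [T [T [F r]] && [F ! [F false]]] && [F r]] && [F r]]]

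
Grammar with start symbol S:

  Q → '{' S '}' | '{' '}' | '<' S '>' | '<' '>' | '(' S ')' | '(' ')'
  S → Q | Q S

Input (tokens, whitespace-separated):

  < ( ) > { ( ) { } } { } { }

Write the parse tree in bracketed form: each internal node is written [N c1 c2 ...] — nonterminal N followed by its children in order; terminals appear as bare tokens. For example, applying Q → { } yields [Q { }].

S
Q S
< S > S
< Q > S
< ( ) > S
< ( ) > Q S
< ( ) > { S } S
< ( ) > { Q S } S
< ( ) > { ( ) S } S
< ( ) > { ( ) Q } S
< ( ) > { ( ) { } } S
< ( ) > { ( ) { } } Q S
< ( ) > { ( ) { } } { } S
< ( ) > { ( ) { } } { } Q
< ( ) > { ( ) { } } { } { }

[S [Q < [S [Q ( )]] >] [S [Q { [S [Q ( )] [S [Q { }]]] }] [S [Q { }] [S [Q { }]]]]]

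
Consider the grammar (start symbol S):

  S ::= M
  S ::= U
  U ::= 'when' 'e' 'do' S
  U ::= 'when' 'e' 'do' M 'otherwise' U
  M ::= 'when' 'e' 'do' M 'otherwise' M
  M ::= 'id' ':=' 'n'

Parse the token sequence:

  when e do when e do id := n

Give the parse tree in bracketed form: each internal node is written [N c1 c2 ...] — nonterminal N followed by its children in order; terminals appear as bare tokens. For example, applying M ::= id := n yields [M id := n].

S
U
when e do S
when e do U
when e do when e do S
when e do when e do M
when e do when e do id := n

[S [U when e do [S [U when e do [S [M id := n]]]]]]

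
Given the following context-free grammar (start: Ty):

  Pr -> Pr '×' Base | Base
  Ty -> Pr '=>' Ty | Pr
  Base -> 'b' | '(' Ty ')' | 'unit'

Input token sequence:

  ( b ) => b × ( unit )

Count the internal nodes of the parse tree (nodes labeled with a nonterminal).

14

[Ty [Pr [Base ( [Ty [Pr [Base b]]] )]] => [Ty [Pr [Pr [Base b]] × [Base ( [Ty [Pr [Base unit]]] )]]]]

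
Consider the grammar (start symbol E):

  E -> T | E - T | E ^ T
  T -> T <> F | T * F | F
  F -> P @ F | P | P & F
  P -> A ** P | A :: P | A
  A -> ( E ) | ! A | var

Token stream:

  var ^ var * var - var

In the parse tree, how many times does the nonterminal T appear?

[E [E [E [T [F [P [A var]]]]] ^ [T [T [F [P [A var]]]] * [F [P [A var]]]]] - [T [F [P [A var]]]]]

4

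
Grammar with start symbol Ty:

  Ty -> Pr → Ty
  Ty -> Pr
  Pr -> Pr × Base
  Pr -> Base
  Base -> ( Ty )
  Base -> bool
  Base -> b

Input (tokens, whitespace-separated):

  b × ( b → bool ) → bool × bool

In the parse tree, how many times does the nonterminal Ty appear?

[Ty [Pr [Pr [Base b]] × [Base ( [Ty [Pr [Base b]] → [Ty [Pr [Base bool]]]] )]] → [Ty [Pr [Pr [Base bool]] × [Base bool]]]]

4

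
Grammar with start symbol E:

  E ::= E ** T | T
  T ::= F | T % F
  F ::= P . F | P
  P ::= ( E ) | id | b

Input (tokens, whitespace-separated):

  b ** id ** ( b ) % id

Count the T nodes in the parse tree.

5

[E [E [E [T [F [P b]]]] ** [T [F [P id]]]] ** [T [T [F [P ( [E [T [F [P b]]]] )]]] % [F [P id]]]]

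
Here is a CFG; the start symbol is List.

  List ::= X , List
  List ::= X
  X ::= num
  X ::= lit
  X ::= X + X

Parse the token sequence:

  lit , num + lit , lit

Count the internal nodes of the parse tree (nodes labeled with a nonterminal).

[List [X lit] , [List [X [X num] + [X lit]] , [List [X lit]]]]

8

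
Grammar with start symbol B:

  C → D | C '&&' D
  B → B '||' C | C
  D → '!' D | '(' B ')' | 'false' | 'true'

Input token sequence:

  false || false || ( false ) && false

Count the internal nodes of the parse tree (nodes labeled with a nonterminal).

14

[B [B [B [C [D false]]] || [C [D false]]] || [C [C [D ( [B [C [D false]]] )]] && [D false]]]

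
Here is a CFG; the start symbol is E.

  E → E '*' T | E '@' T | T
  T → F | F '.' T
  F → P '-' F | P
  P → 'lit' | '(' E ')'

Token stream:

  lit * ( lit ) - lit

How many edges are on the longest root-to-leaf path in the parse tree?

8

[E [E [T [F [P lit]]]] * [T [F [P ( [E [T [F [P lit]]]] )] - [F [P lit]]]]]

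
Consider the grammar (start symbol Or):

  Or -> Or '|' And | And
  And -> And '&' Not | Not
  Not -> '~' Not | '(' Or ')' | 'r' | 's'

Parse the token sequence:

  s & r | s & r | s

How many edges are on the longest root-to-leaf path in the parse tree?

6

[Or [Or [Or [And [And [Not s]] & [Not r]]] | [And [And [Not s]] & [Not r]]] | [And [Not s]]]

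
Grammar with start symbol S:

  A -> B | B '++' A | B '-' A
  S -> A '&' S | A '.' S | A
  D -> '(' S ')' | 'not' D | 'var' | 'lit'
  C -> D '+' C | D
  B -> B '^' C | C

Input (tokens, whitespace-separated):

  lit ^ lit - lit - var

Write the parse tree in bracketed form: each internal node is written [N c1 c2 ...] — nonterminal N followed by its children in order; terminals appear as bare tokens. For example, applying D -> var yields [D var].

[S [A [B [B [C [D lit]]] ^ [C [D lit]]] - [A [B [C [D lit]]] - [A [B [C [D var]]]]]]]

S
A
B - A
B ^ C - A
C ^ C - A
D ^ C - A
lit ^ C - A
lit ^ D - A
lit ^ lit - A
lit ^ lit - B - A
lit ^ lit - C - A
lit ^ lit - D - A
lit ^ lit - lit - A
lit ^ lit - lit - B
lit ^ lit - lit - C
lit ^ lit - lit - D
lit ^ lit - lit - var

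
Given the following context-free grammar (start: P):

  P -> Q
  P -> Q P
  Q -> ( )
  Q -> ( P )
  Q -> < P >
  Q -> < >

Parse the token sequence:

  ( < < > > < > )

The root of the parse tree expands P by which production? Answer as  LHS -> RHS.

[P [Q ( [P [Q < [P [Q < >]] >] [P [Q < >]]] )]]

P -> Q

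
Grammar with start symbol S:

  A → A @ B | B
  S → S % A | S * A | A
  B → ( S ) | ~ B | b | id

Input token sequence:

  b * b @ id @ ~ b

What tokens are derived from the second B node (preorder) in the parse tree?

[S [S [A [B b]]] * [A [A [A [B b]] @ [B id]] @ [B ~ [B b]]]]

b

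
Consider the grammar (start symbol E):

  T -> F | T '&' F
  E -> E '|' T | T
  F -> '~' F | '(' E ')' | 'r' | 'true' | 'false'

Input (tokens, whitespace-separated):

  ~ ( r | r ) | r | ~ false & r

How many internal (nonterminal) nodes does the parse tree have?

[E [E [E [T [F ~ [F ( [E [E [T [F r]]] | [T [F r]]] )]]]] | [T [F r]]] | [T [T [F ~ [F false]]] & [F r]]]

19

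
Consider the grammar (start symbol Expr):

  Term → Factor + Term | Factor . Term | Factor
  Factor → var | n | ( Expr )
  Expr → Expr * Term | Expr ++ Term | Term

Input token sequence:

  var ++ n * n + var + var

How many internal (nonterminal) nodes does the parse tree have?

13

[Expr [Expr [Expr [Term [Factor var]]] ++ [Term [Factor n]]] * [Term [Factor n] + [Term [Factor var] + [Term [Factor var]]]]]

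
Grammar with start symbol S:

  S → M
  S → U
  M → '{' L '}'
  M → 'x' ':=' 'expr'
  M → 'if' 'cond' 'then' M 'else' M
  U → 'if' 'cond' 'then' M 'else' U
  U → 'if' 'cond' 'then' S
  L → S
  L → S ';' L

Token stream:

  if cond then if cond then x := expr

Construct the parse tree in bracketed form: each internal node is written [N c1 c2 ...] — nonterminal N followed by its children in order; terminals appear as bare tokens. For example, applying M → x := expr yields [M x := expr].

[S [U if cond then [S [U if cond then [S [M x := expr]]]]]]

S
U
if cond then S
if cond then U
if cond then if cond then S
if cond then if cond then M
if cond then if cond then x := expr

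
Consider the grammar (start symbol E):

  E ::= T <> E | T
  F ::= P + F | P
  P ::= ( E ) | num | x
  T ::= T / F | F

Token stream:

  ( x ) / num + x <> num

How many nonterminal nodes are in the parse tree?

[E [T [T [F [P ( [E [T [F [P x]]]] )]]] / [F [P num] + [F [P x]]]] <> [E [T [F [P num]]]]]

17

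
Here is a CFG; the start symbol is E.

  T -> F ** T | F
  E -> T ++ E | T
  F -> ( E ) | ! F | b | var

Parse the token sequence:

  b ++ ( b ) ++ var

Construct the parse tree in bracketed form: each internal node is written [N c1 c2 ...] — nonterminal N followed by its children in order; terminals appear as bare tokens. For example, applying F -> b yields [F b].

[E [T [F b]] ++ [E [T [F ( [E [T [F b]]] )]] ++ [E [T [F var]]]]]

E
T ++ E
F ++ E
b ++ E
b ++ T ++ E
b ++ F ++ E
b ++ ( E ) ++ E
b ++ ( T ) ++ E
b ++ ( F ) ++ E
b ++ ( b ) ++ E
b ++ ( b ) ++ T
b ++ ( b ) ++ F
b ++ ( b ) ++ var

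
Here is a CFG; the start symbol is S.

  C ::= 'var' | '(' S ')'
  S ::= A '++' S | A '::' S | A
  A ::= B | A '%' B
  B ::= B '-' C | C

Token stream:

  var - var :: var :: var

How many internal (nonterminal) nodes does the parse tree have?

14

[S [A [B [B [C var]] - [C var]]] :: [S [A [B [C var]]] :: [S [A [B [C var]]]]]]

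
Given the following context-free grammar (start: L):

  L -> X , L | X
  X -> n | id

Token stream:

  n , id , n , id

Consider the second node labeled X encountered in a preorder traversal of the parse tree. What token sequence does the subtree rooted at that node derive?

id

[L [X n] , [L [X id] , [L [X n] , [L [X id]]]]]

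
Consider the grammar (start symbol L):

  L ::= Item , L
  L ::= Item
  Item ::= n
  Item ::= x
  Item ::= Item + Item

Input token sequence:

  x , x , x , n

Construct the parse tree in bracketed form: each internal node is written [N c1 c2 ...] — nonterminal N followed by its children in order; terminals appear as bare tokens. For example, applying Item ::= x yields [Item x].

L
Item , L
x , L
x , Item , L
x , x , L
x , x , Item , L
x , x , x , L
x , x , x , Item
x , x , x , n

[L [Item x] , [L [Item x] , [L [Item x] , [L [Item n]]]]]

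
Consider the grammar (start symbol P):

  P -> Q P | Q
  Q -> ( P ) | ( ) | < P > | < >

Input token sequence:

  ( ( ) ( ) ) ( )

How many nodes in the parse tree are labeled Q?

[P [Q ( [P [Q ( )] [P [Q ( )]]] )] [P [Q ( )]]]

4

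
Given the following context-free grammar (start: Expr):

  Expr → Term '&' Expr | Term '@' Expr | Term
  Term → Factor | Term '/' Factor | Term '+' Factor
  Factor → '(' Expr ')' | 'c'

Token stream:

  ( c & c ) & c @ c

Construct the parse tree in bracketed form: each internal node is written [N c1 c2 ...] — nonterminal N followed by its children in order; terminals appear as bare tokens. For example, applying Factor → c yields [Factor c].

[Expr [Term [Factor ( [Expr [Term [Factor c]] & [Expr [Term [Factor c]]]] )]] & [Expr [Term [Factor c]] @ [Expr [Term [Factor c]]]]]

Expr
Term & Expr
Factor & Expr
( Expr ) & Expr
( Term & Expr ) & Expr
( Factor & Expr ) & Expr
( c & Expr ) & Expr
( c & Term ) & Expr
( c & Factor ) & Expr
( c & c ) & Expr
( c & c ) & Term @ Expr
( c & c ) & Factor @ Expr
( c & c ) & c @ Expr
( c & c ) & c @ Term
( c & c ) & c @ Factor
( c & c ) & c @ c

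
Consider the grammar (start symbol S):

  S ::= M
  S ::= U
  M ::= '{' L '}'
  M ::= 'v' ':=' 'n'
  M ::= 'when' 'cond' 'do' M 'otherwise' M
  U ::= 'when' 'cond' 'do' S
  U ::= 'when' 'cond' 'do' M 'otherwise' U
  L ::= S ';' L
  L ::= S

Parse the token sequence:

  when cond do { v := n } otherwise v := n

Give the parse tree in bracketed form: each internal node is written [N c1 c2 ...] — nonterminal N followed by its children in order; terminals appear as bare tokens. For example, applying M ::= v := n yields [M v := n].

[S [M when cond do [M { [L [S [M v := n]]] }] otherwise [M v := n]]]

S
M
when cond do M otherwise M
when cond do { L } otherwise M
when cond do { S } otherwise M
when cond do { M } otherwise M
when cond do { v := n } otherwise M
when cond do { v := n } otherwise v := n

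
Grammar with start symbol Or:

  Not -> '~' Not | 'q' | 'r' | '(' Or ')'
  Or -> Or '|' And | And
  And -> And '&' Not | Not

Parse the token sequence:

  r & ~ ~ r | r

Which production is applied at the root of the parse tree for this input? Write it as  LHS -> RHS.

[Or [Or [And [And [Not r]] & [Not ~ [Not ~ [Not r]]]]] | [And [Not r]]]

Or -> Or '|' And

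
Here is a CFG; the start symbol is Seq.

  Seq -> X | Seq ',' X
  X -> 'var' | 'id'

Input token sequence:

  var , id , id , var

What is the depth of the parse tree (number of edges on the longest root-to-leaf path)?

[Seq [Seq [Seq [Seq [X var]] , [X id]] , [X id]] , [X var]]

5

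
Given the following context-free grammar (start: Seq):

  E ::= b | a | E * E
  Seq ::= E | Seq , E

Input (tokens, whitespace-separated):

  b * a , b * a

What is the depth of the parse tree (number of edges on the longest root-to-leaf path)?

[Seq [Seq [E [E b] * [E a]]] , [E [E b] * [E a]]]

4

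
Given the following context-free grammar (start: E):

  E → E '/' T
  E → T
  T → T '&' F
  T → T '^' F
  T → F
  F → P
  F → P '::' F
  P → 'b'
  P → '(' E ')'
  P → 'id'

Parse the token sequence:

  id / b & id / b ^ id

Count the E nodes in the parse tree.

[E [E [E [T [F [P id]]]] / [T [T [F [P b]]] & [F [P id]]]] / [T [T [F [P b]]] ^ [F [P id]]]]

3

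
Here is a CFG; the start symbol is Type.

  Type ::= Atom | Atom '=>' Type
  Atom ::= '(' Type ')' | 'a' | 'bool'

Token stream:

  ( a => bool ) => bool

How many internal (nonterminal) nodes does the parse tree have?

8

[Type [Atom ( [Type [Atom a] => [Type [Atom bool]]] )] => [Type [Atom bool]]]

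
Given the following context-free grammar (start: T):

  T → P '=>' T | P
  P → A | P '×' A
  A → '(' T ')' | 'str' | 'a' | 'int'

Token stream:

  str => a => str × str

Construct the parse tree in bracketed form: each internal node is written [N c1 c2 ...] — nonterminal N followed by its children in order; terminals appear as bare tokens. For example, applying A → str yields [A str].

T
P => T
A => T
str => T
str => P => T
str => A => T
str => a => T
str => a => P
str => a => P × A
str => a => A × A
str => a => str × A
str => a => str × str

[T [P [A str]] => [T [P [A a]] => [T [P [P [A str]] × [A str]]]]]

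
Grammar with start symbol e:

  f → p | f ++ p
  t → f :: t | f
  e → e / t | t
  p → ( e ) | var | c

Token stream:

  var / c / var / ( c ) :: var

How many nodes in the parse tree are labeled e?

[e [e [e [e [t [f [p var]]]] / [t [f [p c]]]] / [t [f [p var]]]] / [t [f [p ( [e [t [f [p c]]]] )]] :: [t [f [p var]]]]]

5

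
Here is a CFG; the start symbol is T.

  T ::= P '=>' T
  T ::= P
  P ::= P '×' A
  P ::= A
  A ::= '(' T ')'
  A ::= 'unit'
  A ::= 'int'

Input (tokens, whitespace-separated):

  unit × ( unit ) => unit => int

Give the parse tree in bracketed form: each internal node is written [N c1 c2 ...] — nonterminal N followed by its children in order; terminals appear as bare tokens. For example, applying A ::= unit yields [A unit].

[T [P [P [A unit]] × [A ( [T [P [A unit]]] )]] => [T [P [A unit]] => [T [P [A int]]]]]

T
P => T
P × A => T
A × A => T
unit × A => T
unit × ( T ) => T
unit × ( P ) => T
unit × ( A ) => T
unit × ( unit ) => T
unit × ( unit ) => P => T
unit × ( unit ) => A => T
unit × ( unit ) => unit => T
unit × ( unit ) => unit => P
unit × ( unit ) => unit => A
unit × ( unit ) => unit => int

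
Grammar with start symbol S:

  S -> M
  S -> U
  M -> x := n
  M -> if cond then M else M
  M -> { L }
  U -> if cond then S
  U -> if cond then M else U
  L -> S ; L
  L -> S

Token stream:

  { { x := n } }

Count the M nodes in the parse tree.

3

[S [M { [L [S [M { [L [S [M x := n]]] }]]] }]]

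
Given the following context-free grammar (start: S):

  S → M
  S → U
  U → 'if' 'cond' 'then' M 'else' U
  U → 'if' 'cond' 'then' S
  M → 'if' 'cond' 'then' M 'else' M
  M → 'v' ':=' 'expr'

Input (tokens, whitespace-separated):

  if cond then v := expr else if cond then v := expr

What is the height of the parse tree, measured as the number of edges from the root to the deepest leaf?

[S [U if cond then [M v := expr] else [U if cond then [S [M v := expr]]]]]

5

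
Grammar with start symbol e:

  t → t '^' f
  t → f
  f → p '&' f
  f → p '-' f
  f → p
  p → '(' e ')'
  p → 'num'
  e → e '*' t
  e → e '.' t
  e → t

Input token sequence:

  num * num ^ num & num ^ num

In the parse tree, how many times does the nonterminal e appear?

[e [e [t [f [p num]]]] * [t [t [t [f [p num]]] ^ [f [p num] & [f [p num]]]] ^ [f [p num]]]]

2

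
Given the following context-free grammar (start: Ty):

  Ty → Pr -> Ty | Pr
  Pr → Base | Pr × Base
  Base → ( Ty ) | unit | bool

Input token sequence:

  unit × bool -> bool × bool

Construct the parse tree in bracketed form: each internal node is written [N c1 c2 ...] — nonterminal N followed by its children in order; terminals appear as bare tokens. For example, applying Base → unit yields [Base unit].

Ty
Pr -> Ty
Pr × Base -> Ty
Base × Base -> Ty
unit × Base -> Ty
unit × bool -> Ty
unit × bool -> Pr
unit × bool -> Pr × Base
unit × bool -> Base × Base
unit × bool -> bool × Base
unit × bool -> bool × bool

[Ty [Pr [Pr [Base unit]] × [Base bool]] -> [Ty [Pr [Pr [Base bool]] × [Base bool]]]]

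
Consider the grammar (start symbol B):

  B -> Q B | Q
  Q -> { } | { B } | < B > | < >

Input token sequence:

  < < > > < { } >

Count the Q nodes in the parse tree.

[B [Q < [B [Q < >]] >] [B [Q < [B [Q { }]] >]]]

4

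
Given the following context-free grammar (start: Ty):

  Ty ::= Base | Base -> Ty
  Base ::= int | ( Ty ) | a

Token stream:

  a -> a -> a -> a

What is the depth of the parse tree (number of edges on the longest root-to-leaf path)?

[Ty [Base a] -> [Ty [Base a] -> [Ty [Base a] -> [Ty [Base a]]]]]

5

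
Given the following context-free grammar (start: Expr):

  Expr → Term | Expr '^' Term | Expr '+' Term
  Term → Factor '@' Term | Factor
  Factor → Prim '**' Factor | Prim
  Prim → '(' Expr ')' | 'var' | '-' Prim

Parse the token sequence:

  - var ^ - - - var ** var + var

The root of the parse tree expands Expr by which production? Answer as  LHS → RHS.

Expr → Expr '+' Term

[Expr [Expr [Expr [Term [Factor [Prim - [Prim var]]]]] ^ [Term [Factor [Prim - [Prim - [Prim - [Prim var]]]] ** [Factor [Prim var]]]]] + [Term [Factor [Prim var]]]]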